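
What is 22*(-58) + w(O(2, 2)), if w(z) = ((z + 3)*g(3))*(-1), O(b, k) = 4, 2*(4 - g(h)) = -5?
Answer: -2643/2 ≈ -1321.5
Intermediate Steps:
g(h) = 13/2 (g(h) = 4 - ½*(-5) = 4 + 5/2 = 13/2)
w(z) = -39/2 - 13*z/2 (w(z) = ((z + 3)*(13/2))*(-1) = ((3 + z)*(13/2))*(-1) = (39/2 + 13*z/2)*(-1) = -39/2 - 13*z/2)
22*(-58) + w(O(2, 2)) = 22*(-58) + (-39/2 - 13/2*4) = -1276 + (-39/2 - 26) = -1276 - 91/2 = -2643/2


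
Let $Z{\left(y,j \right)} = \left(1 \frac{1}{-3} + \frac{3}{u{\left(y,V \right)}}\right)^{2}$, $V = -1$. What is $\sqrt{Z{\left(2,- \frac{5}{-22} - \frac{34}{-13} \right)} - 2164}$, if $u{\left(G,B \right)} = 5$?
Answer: $\frac{2 i \sqrt{121721}}{15} \approx 46.518 i$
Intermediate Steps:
$Z{\left(y,j \right)} = \frac{16}{225}$ ($Z{\left(y,j \right)} = \left(1 \frac{1}{-3} + \frac{3}{5}\right)^{2} = \left(1 \left(- \frac{1}{3}\right) + 3 \cdot \frac{1}{5}\right)^{2} = \left(- \frac{1}{3} + \frac{3}{5}\right)^{2} = \left(\frac{4}{15}\right)^{2} = \frac{16}{225}$)
$\sqrt{Z{\left(2,- \frac{5}{-22} - \frac{34}{-13} \right)} - 2164} = \sqrt{\frac{16}{225} - 2164} = \sqrt{- \frac{486884}{225}} = \frac{2 i \sqrt{121721}}{15}$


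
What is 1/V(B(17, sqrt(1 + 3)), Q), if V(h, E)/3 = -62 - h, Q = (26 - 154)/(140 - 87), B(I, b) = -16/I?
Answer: -17/3114 ≈ -0.0054592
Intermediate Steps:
Q = -128/53 ≈ -2.4151
V(h, E) = -186 - 3*h (V(h, E) = 3*(-62 - h) = -186 - 3*h)
1/V(B(17, sqrt(1 + 3)), Q) = 1/(-186 - (-48)/17) = 1/(-186 - 3*(-16/17)) = 1/(-186 + 48/17) = 1/(-3114/17) = -17/3114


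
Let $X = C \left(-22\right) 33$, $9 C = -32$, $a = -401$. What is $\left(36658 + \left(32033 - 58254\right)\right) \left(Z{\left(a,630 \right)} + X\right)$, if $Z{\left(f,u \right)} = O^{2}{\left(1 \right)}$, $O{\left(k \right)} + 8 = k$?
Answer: $27452789$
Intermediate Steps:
$C = - \frac{32}{9}$ ($C = \frac{1}{9} \left(-32\right) = - \frac{32}{9} \approx -3.5556$)
$O{\left(k \right)} = -8 + k$
$Z{\left(f,u \right)} = 49$ ($Z{\left(f,u \right)} = \left(-8 + 1\right)^{2} = \left(-7\right)^{2} = 49$)
$X = \frac{7744}{3}$ ($X = \left(- \frac{32}{9}\right) \left(-22\right) 33 = \frac{704}{9} \cdot 33 = \frac{7744}{3} \approx 2581.3$)
$\left(36658 + \left(32033 - 58254\right)\right) \left(Z{\left(a,630 \right)} + X\right) = \left(36658 + \left(32033 - 58254\right)\right) \left(49 + \frac{7744}{3}\right) = \left(36658 + \left(32033 - 58254\right)\right) \frac{7891}{3} = \left(36658 - 26221\right) \frac{7891}{3} = 10437 \cdot \frac{7891}{3} = 27452789$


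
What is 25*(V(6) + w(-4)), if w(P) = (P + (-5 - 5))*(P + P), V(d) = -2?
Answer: 2750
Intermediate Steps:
w(P) = 2*P*(-10 + P) (w(P) = (P - 10)*(2*P) = (-10 + P)*(2*P) = 2*P*(-10 + P))
25*(V(6) + w(-4)) = 25*(-2 + 2*(-4)*(-10 - 4)) = 25*(-2 + 2*(-4)*(-14)) = 25*(-2 + 112) = 25*110 = 2750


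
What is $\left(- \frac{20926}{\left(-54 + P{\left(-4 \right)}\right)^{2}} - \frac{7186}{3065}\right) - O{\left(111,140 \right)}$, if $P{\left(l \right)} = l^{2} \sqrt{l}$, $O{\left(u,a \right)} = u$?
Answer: $- \frac{137856590477}{1189495850} - \frac{4520016 i}{970225} \approx -115.9 - 4.6587 i$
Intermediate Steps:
$P{\left(l \right)} = l^{\frac{5}{2}}$
$\left(- \frac{20926}{\left(-54 + P{\left(-4 \right)}\right)^{2}} - \frac{7186}{3065}\right) - O{\left(111,140 \right)} = \left(- \frac{20926}{\left(-54 + \left(-4\right)^{\frac{5}{2}}\right)^{2}} - \frac{7186}{3065}\right) - 111 = \left(- \frac{20926}{\left(-54 + 32 i\right)^{2}} - \frac{7186}{3065}\right) - 111 = \left(- \frac{7186}{3065} - \frac{20926}{\left(-54 + 32 i\right)^{2}}\right) - 111 = - \frac{347401}{3065} - \frac{20926}{\left(-54 + 32 i\right)^{2}}$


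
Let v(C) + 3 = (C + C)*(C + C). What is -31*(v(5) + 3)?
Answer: -3100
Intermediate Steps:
v(C) = -3 + 4*C² (v(C) = -3 + (C + C)*(C + C) = -3 + (2*C)*(2*C) = -3 + 4*C²)
-31*(v(5) + 3) = -31*((-3 + 4*5²) + 3) = -31*((-3 + 4*25) + 3) = -31*((-3 + 100) + 3) = -31*(97 + 3) = -31*100 = -3100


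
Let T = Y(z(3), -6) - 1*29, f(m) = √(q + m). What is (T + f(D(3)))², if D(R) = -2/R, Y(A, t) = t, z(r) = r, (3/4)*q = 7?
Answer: (105 - √78)²/9 ≈ 1027.6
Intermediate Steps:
q = 28/3 (q = (4/3)*7 = 28/3 ≈ 9.3333)
f(m) = √(28/3 + m)
T = -35 (T = -6 - 1*29 = -6 - 29 = -35)
(T + f(D(3)))² = (-35 + √(84 + 9*(-2/3))/3)² = (-35 + √(84 + 9*(-2*⅓))/3)² = (-35 + √(84 + 9*(-⅔))/3)² = (-35 + √(84 - 6)/3)² = (-35 + √78/3)²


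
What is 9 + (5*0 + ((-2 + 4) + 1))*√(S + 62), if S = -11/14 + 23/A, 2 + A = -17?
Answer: 9 + 3*√4245626/266 ≈ 32.239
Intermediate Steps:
A = -19 (A = -2 - 17 = -19)
S = -531/266 (S = -11/14 + 23/(-19) = -11*1/14 + 23*(-1/19) = -11/14 - 23/19 = -531/266 ≈ -1.9962)
9 + (5*0 + ((-2 + 4) + 1))*√(S + 62) = 9 + (5*0 + ((-2 + 4) + 1))*√(-531/266 + 62) = 9 + (0 + (2 + 1))*√(15961/266) = 9 + (0 + 3)*(√4245626/266) = 9 + 3*(√4245626/266) = 9 + 3*√4245626/266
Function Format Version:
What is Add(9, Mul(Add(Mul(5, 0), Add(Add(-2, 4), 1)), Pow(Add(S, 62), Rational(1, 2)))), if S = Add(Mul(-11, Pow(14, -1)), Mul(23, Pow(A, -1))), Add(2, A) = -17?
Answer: Add(9, Mul(Rational(3, 266), Pow(4245626, Rational(1, 2)))) ≈ 32.239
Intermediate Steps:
A = -19 (A = Add(-2, -17) = -19)
S = Rational(-531, 266) (S = Add(Mul(-11, Pow(14, -1)), Mul(23, Pow(-19, -1))) = Add(Mul(-11, Rational(1, 14)), Mul(23, Rational(-1, 19))) = Add(Rational(-11, 14), Rational(-23, 19)) = Rational(-531, 266) ≈ -1.9962)
Add(9, Mul(Add(Mul(5, 0), Add(Add(-2, 4), 1)), Pow(Add(S, 62), Rational(1, 2)))) = Add(9, Mul(Add(Mul(5, 0), Add(Add(-2, 4), 1)), Pow(Add(Rational(-531, 266), 62), Rational(1, 2)))) = Add(9, Mul(Add(0, Add(2, 1)), Pow(Rational(15961, 266), Rational(1, 2)))) = Add(9, Mul(Add(0, 3), Mul(Rational(1, 266), Pow(4245626, Rational(1, 2))))) = Add(9, Mul(3, Mul(Rational(1, 266), Pow(4245626, Rational(1, 2))))) = Add(9, Mul(Rational(3, 266), Pow(4245626, Rational(1, 2))))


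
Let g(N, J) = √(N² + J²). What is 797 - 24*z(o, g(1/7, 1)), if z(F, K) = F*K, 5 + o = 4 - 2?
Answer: 797 + 360*√2/7 ≈ 869.73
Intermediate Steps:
o = -3 (o = -5 + (4 - 2) = -5 + 2 = -3)
g(N, J) = √(J² + N²)
797 - 24*z(o, g(1/7, 1)) = 797 - (-72)*√(1² + (1/7)²) = 797 - (-72)*√(1 + (⅐)²) = 797 - (-72)*√(1 + 1/49) = 797 - (-72)*√(50/49) = 797 - (-72)*5*√2/7 = 797 - (-360)*√2/7 = 797 + 360*√2/7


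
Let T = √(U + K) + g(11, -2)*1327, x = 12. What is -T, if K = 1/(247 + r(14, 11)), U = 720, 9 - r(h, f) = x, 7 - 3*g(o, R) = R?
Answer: -3981 - √10716541/122 ≈ -4007.8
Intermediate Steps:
g(o, R) = 7/3 - R/3
r(h, f) = -3 (r(h, f) = 9 - 1*12 = 9 - 12 = -3)
K = 1/244 (K = 1/(247 - 3) = 1/244 ≈ 0.0040984)
T = 3981 + √10716541/122 (T = √(720 + 1/244) + (7/3 - ⅓*(-2))*1327 = √(175681/244) + (7/3 + ⅔)*1327 = √10716541/122 + 3*1327 = √10716541/122 + 3981 = 3981 + √10716541/122 ≈ 4007.8)
-T = -(3981 + √10716541/122) = -3981 - √10716541/122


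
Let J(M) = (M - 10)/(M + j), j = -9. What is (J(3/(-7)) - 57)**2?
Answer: 13608721/4356 ≈ 3124.1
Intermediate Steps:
J(M) = (-10 + M)/(-9 + M) (J(M) = (M - 10)/(M - 9) = (-10 + M)/(-9 + M))
(J(3/(-7)) - 57)**2 = ((-10 + 3/(-7))/(-9 + 3/(-7)) - 57)**2 = ((-10 + 3*(-1/7))/(-9 + 3*(-1/7)) - 57)**2 = ((-10 - 3/7)/(-9 - 3/7) - 57)**2 = (-73/7/(-66/7) - 57)**2 = (-7/66*(-73/7) - 57)**2 = (73/66 - 57)**2 = (-3689/66)**2 = 13608721/4356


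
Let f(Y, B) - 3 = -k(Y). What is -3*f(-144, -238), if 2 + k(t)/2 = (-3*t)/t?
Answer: -39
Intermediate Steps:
k(t) = -10 (k(t) = -4 + 2*((-3*t)/t) = -4 + 2*(-3) = -4 - 6 = -10)
f(Y, B) = 13 (f(Y, B) = 3 - 1*(-10) = 3 + 10 = 13)
-3*f(-144, -238) = -3*13 = -39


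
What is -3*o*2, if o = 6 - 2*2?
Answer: -12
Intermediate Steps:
o = 2 (o = 6 - 4 = 2)
-3*o*2 = -3*2*2 = -6*2 = -12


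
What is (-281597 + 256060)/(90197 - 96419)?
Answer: 25537/6222 ≈ 4.1043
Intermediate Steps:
(-281597 + 256060)/(90197 - 96419) = -25537/(-6222) = -25537*(-1/6222) = 25537/6222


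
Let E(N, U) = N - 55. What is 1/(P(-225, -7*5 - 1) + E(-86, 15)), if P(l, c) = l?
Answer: -1/366 ≈ -0.0027322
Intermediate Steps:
E(N, U) = -55 + N
1/(P(-225, -7*5 - 1) + E(-86, 15)) = 1/(-225 + (-55 - 86)) = 1/(-225 - 141) = 1/(-366) = -1/366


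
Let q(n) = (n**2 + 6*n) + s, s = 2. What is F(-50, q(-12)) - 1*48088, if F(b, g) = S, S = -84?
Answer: -48172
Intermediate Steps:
q(n) = 2 + n**2 + 6*n (q(n) = (n**2 + 6*n) + 2 = 2 + n**2 + 6*n)
F(b, g) = -84
F(-50, q(-12)) - 1*48088 = -84 - 1*48088 = -84 - 48088 = -48172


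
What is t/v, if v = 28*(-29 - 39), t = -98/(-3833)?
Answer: -7/521288 ≈ -1.3428e-5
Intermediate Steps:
t = 98/3833 (t = -98*(-1/3833) = 98/3833 ≈ 0.025567)
v = -1904 (v = 28*(-68) = -1904)
t/v = (98/3833)/(-1904) = (98/3833)*(-1/1904) = -7/521288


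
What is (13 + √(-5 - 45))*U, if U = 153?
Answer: 1989 + 765*I*√2 ≈ 1989.0 + 1081.9*I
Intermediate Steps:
(13 + √(-5 - 45))*U = (13 + √(-5 - 45))*153 = (13 + √(-50))*153 = (13 + 5*I*√2)*153 = 1989 + 765*I*√2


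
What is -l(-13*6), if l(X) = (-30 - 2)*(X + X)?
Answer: -4992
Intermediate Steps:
l(X) = -64*X
-l(-13*6) = -(-64)*(-13*6) = -(-64)*(-78) = -1*4992 = -4992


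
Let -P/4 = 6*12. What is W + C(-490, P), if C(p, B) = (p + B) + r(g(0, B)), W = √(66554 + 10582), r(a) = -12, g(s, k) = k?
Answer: -790 + 4*√4821 ≈ -512.27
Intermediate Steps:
W = 4*√4821 (W = √77136 = 4*√4821 ≈ 277.73)
P = -288 (P = -24*12 = -4*72 = -288)
C(p, B) = -12 + B + p (C(p, B) = (p + B) - 12 = (B + p) - 12 = -12 + B + p)
W + C(-490, P) = 4*√4821 + (-12 - 288 - 490) = 4*√4821 - 790 = -790 + 4*√4821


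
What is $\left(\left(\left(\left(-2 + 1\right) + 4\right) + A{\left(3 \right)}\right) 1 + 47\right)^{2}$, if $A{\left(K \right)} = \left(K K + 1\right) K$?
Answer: $6400$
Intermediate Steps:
$A{\left(K \right)} = K \left(1 + K^{2}\right)$ ($A{\left(K \right)} = \left(K^{2} + 1\right) K = \left(1 + K^{2}\right) K = K \left(1 + K^{2}\right)$)
$\left(\left(\left(\left(-2 + 1\right) + 4\right) + A{\left(3 \right)}\right) 1 + 47\right)^{2} = \left(\left(\left(\left(-2 + 1\right) + 4\right) + \left(3 + 3^{3}\right)\right) 1 + 47\right)^{2} = \left(\left(\left(-1 + 4\right) + \left(3 + 27\right)\right) 1 + 47\right)^{2} = \left(\left(3 + 30\right) 1 + 47\right)^{2} = \left(33 \cdot 1 + 47\right)^{2} = \left(33 + 47\right)^{2} = 80^{2} = 6400$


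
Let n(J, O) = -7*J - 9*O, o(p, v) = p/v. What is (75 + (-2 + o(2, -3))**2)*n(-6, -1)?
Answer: 12563/3 ≈ 4187.7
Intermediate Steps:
n(J, O) = -9*O - 7*J
(75 + (-2 + o(2, -3))**2)*n(-6, -1) = (75 + (-2 + 2/(-3))**2)*(-9*(-1) - 7*(-6)) = (75 + (-2 + 2*(-1/3))**2)*(9 + 42) = (75 + (-2 - 2/3)**2)*51 = (75 + (-8/3)**2)*51 = (75 + 64/9)*51 = (739/9)*51 = 12563/3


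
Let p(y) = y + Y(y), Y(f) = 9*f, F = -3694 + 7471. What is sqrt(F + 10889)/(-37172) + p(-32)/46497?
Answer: -320/46497 - sqrt(14666)/37172 ≈ -0.010140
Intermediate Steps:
F = 3777
p(y) = 10*y (p(y) = y + 9*y = 10*y)
sqrt(F + 10889)/(-37172) + p(-32)/46497 = sqrt(3777 + 10889)/(-37172) + (10*(-32))/46497 = sqrt(14666)*(-1/37172) - 320*1/46497 = -sqrt(14666)/37172 - 320/46497 = -320/46497 - sqrt(14666)/37172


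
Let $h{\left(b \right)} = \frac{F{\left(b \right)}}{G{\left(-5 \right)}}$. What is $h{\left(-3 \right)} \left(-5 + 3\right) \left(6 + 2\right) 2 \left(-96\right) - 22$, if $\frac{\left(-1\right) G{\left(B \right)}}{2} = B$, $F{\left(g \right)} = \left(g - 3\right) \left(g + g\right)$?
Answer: $\frac{55186}{5} \approx 11037.0$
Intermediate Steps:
$F{\left(g \right)} = 2 g \left(-3 + g\right)$ ($F{\left(g \right)} = \left(-3 + g\right) 2 g = 2 g \left(-3 + g\right)$)
$G{\left(B \right)} = - 2 B$
$h{\left(b \right)} = \frac{b \left(-3 + b\right)}{5}$ ($h{\left(b \right)} = \frac{2 b \left(-3 + b\right)}{\left(-2\right) \left(-5\right)} = \frac{2 b \left(-3 + b\right)}{10} = 2 b \left(-3 + b\right) \frac{1}{10} = \frac{b \left(-3 + b\right)}{5}$)
$h{\left(-3 \right)} \left(-5 + 3\right) \left(6 + 2\right) 2 \left(-96\right) - 22 = \frac{1}{5} \left(-3\right) \left(-3 - 3\right) \left(-5 + 3\right) \left(6 + 2\right) 2 \left(-96\right) - 22 = \frac{1}{5} \left(-3\right) \left(-6\right) \left(\left(-2\right) 8\right) 2 \left(-96\right) - 22 = \frac{18}{5} \left(-16\right) 2 \left(-96\right) - 22 = \left(- \frac{288}{5}\right) 2 \left(-96\right) - 22 = \left(- \frac{576}{5}\right) \left(-96\right) - 22 = \frac{55296}{5} - 22 = \frac{55186}{5}$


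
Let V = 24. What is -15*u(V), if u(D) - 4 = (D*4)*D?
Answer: -34620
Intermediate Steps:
u(D) = 4 + 4*D² (u(D) = 4 + (D*4)*D = 4 + (4*D)*D = 4 + 4*D²)
-15*u(V) = -15*(4 + 4*24²) = -15*(4 + 4*576) = -15*(4 + 2304) = -15*2308 = -34620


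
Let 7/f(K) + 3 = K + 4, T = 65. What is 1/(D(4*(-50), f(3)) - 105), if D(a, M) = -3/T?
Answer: -65/6828 ≈ -0.0095196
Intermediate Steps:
f(K) = 7/(1 + K) (f(K) = 7/(-3 + (K + 4)) = 7/(-3 + (4 + K)) = 7/(1 + K))
D(a, M) = -3/65
1/(D(4*(-50), f(3)) - 105) = 1/(-3/65 - 105) = 1/(-6828/65) = -65/6828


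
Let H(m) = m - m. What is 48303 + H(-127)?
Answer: 48303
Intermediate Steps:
H(m) = 0
48303 + H(-127) = 48303 + 0 = 48303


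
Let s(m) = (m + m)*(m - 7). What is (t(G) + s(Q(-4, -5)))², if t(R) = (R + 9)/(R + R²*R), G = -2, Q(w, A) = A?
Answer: 1423249/100 ≈ 14232.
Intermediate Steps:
s(m) = 2*m*(-7 + m) (s(m) = (2*m)*(-7 + m) = 2*m*(-7 + m))
t(R) = (9 + R)/(R + R³)
(t(G) + s(Q(-4, -5)))² = ((9 - 2)/(-2 + (-2)³) + 2*(-5)*(-7 - 5))² = (7/(-2 - 8) + 2*(-5)*(-12))² = (7/(-10) + 120)² = (-⅒*7 + 120)² = (-7/10 + 120)² = (1193/10)² = 1423249/100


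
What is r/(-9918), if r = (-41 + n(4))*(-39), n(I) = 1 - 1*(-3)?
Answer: -481/3306 ≈ -0.14549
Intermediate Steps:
n(I) = 4 (n(I) = 1 + 3 = 4)
r = 1443 (r = (-41 + 4)*(-39) = -37*(-39) = 1443)
r/(-9918) = 1443/(-9918) = 1443*(-1/9918) = -481/3306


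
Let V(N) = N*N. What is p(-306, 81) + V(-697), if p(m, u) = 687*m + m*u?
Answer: 250801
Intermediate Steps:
V(N) = N**2
p(-306, 81) + V(-697) = -306*(687 + 81) + (-697)**2 = -306*768 + 485809 = -235008 + 485809 = 250801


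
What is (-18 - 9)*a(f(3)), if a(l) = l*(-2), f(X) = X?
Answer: 162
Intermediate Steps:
a(l) = -2*l
(-18 - 9)*a(f(3)) = (-18 - 9)*(-2*3) = -27*(-6) = 162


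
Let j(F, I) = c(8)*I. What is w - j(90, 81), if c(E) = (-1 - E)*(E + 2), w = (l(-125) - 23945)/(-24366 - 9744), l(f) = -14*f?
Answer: 49736819/6822 ≈ 7290.6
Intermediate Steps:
w = 4439/6822 (w = (-14*(-125) - 23945)/(-24366 - 9744) = (1750 - 23945)/(-34110) = -22195*(-1/34110) = 4439/6822 ≈ 0.65069)
c(E) = (-1 - E)*(2 + E)
j(F, I) = -90*I (j(F, I) = (-2 - 1*8² - 3*8)*I = (-2 - 1*64 - 24)*I = (-2 - 64 - 24)*I = -90*I)
w - j(90, 81) = 4439/6822 - (-90)*81 = 4439/6822 - 1*(-7290) = 4439/6822 + 7290 = 49736819/6822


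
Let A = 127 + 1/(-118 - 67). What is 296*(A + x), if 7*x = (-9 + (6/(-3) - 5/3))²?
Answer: 13978096/315 ≈ 44375.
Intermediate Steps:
A = 23494/185 (A = 127 + 1/(-185) = 127 - 1/185 = 23494/185 ≈ 126.99)
x = 1444/63 (x = (-9 + (6/(-3) - 5/3))²/7 = (-9 + (6*(-⅓) - 5*⅓))²/7 = (-9 + (-2 - 5/3))²/7 = (-9 - 11/3)²/7 = (-38/3)²/7 = (⅐)*(1444/9) = 1444/63 ≈ 22.921)
296*(A + x) = 296*(23494/185 + 1444/63) = 296*(1747262/11655) = 13978096/315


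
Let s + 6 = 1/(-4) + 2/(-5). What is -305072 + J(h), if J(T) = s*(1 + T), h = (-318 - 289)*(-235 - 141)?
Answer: -36456429/20 ≈ -1.8228e+6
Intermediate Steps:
s = -133/20 (s = -6 + (1/(-4) + 2/(-5)) = -6 + (1*(-¼) + 2*(-⅕)) = -6 + (-¼ - ⅖) = -6 - 13/20 = -133/20 ≈ -6.6500)
h = 228232 (h = -607*(-376) = 228232)
J(T) = -133/20 - 133*T/20 (J(T) = -133*(1 + T)/20 = -133/20 - 133*T/20)
-305072 + J(h) = -305072 + (-133/20 - 133/20*228232) = -305072 + (-133/20 - 7588714/5) = -305072 - 30354989/20 = -36456429/20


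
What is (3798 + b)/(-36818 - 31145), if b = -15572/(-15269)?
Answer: -58007234/1037727047 ≈ -0.055898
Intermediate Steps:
b = 15572/15269 (b = -15572*(-1/15269) = 15572/15269 ≈ 1.0198)
(3798 + b)/(-36818 - 31145) = (3798 + 15572/15269)/(-36818 - 31145) = (58007234/15269)/(-67963) = (58007234/15269)*(-1/67963) = -58007234/1037727047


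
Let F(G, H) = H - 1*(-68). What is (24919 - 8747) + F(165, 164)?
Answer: 16404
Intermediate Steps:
F(G, H) = 68 + H (F(G, H) = H + 68 = 68 + H)
(24919 - 8747) + F(165, 164) = (24919 - 8747) + (68 + 164) = 16172 + 232 = 16404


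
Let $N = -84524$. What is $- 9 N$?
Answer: $760716$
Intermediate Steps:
$- 9 N = \left(-9\right) \left(-84524\right) = 760716$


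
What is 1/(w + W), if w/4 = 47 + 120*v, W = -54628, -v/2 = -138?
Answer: 1/78040 ≈ 1.2814e-5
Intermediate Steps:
v = 276 (v = -2*(-138) = 276)
w = 132668 (w = 4*(47 + 120*276) = 4*(47 + 33120) = 4*33167 = 132668)
1/(w + W) = 1/(132668 - 54628) = 1/78040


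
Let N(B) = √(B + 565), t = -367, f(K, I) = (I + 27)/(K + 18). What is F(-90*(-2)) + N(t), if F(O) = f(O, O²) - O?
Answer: -357/22 + 3*√22 ≈ -2.1560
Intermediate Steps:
f(K, I) = (27 + I)/(18 + K)
F(O) = -O + (27 + O²)/(18 + O) (F(O) = (27 + O²)/(18 + O) - O = -O + (27 + O²)/(18 + O))
N(B) = √(565 + B)
F(-90*(-2)) + N(t) = 9*(3 - (-180)*(-2))/(18 - 90*(-2)) + √(565 - 367) = 9*(3 - 2*180)/(18 + 180) + √198 = 9*(3 - 360)/198 + 3*√22 = 9*(1/198)*(-357) + 3*√22 = -357/22 + 3*√22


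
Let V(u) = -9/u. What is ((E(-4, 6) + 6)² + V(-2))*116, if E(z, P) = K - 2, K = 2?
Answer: 4698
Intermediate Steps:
E(z, P) = 0 (E(z, P) = 2 - 2 = 0)
((E(-4, 6) + 6)² + V(-2))*116 = ((0 + 6)² - 9/(-2))*116 = (6² - 9*(-½))*116 = (36 + 9/2)*116 = (81/2)*116 = 4698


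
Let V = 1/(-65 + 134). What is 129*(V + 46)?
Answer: 136525/23 ≈ 5935.9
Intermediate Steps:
V = 1/69 ≈ 0.014493
129*(V + 46) = 129*(1/69 + 46) = 129*(3175/69) = 136525/23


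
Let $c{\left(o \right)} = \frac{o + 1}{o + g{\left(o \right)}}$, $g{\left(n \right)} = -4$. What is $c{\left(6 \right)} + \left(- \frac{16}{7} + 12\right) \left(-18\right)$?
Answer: $- \frac{2399}{14} \approx -171.36$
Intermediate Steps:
$c{\left(o \right)} = \frac{1 + o}{-4 + o}$ ($c{\left(o \right)} = \frac{o + 1}{o - 4} = \frac{1 + o}{-4 + o}$)
$c{\left(6 \right)} + \left(- \frac{16}{7} + 12\right) \left(-18\right) = \frac{1 + 6}{-4 + 6} + \left(- \frac{16}{7} + 12\right) \left(-18\right) = \frac{1}{2} \cdot 7 + \left(\left(-16\right) \frac{1}{7} + 12\right) \left(-18\right) = \frac{1}{2} \cdot 7 + \left(- \frac{16}{7} + 12\right) \left(-18\right) = \frac{7}{2} + \frac{68}{7} \left(-18\right) = \frac{7}{2} - \frac{1224}{7} = - \frac{2399}{14}$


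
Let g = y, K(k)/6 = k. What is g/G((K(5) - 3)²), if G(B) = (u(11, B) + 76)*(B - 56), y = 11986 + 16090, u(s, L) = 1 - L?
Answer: -7019/109699 ≈ -0.063984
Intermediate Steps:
K(k) = 6*k
y = 28076
g = 28076
G(B) = (-56 + B)*(77 - B) (G(B) = ((1 - B) + 76)*(B - 56) = (77 - B)*(-56 + B) = (-56 + B)*(77 - B))
g/G((K(5) - 3)²) = 28076/(-4312 - ((6*5 - 3)²)² + 133*(6*5 - 3)²) = 28076/(-4312 - ((30 - 3)²)² + 133*(30 - 3)²) = 28076/(-4312 - (27²)² + 133*27²) = 28076/(-4312 - 1*729² + 133*729) = 28076/(-4312 - 1*531441 + 96957) = 28076/(-4312 - 531441 + 96957) = 28076/(-438796) = 28076*(-1/438796) = -7019/109699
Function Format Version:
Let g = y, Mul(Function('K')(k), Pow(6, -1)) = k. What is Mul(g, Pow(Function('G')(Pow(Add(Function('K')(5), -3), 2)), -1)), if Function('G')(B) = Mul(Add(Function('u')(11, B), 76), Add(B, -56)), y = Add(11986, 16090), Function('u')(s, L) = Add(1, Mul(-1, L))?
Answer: Rational(-7019, 109699) ≈ -0.063984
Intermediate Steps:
Function('K')(k) = Mul(6, k)
y = 28076
g = 28076
Function('G')(B) = Mul(Add(-56, B), Add(77, Mul(-1, B))) (Function('G')(B) = Mul(Add(Add(1, Mul(-1, B)), 76), Add(B, -56)) = Mul(Add(77, Mul(-1, B)), Add(-56, B)) = Mul(Add(-56, B), Add(77, Mul(-1, B))))
Mul(g, Pow(Function('G')(Pow(Add(Function('K')(5), -3), 2)), -1)) = Mul(28076, Pow(Add(-4312, Mul(-1, Pow(Pow(Add(Mul(6, 5), -3), 2), 2)), Mul(133, Pow(Add(Mul(6, 5), -3), 2))), -1)) = Mul(28076, Pow(Add(-4312, Mul(-1, Pow(Pow(Add(30, -3), 2), 2)), Mul(133, Pow(Add(30, -3), 2))), -1)) = Mul(28076, Pow(Add(-4312, Mul(-1, Pow(Pow(27, 2), 2)), Mul(133, Pow(27, 2))), -1)) = Mul(28076, Pow(Add(-4312, Mul(-1, Pow(729, 2)), Mul(133, 729)), -1)) = Mul(28076, Pow(Add(-4312, Mul(-1, 531441), 96957), -1)) = Mul(28076, Pow(Add(-4312, -531441, 96957), -1)) = Mul(28076, Pow(-438796, -1)) = Mul(28076, Rational(-1, 438796)) = Rational(-7019, 109699)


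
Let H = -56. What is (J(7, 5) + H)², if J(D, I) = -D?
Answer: 3969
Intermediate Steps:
(J(7, 5) + H)² = (-1*7 - 56)² = (-7 - 56)² = (-63)² = 3969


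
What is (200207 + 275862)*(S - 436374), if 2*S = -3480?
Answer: -208572493866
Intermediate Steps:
S = -1740 (S = (½)*(-3480) = -1740)
(200207 + 275862)*(S - 436374) = (200207 + 275862)*(-1740 - 436374) = 476069*(-438114) = -208572493866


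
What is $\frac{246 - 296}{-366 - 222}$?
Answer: $\frac{25}{294} \approx 0.085034$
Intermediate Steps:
$\frac{246 - 296}{-366 - 222} = - \frac{50}{-588} = \left(-50\right) \left(- \frac{1}{588}\right) = \frac{25}{294}$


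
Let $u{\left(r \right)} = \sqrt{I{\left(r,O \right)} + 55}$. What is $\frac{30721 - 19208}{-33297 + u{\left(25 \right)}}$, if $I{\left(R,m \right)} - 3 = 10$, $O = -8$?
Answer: $- \frac{383348361}{1108690141} - \frac{23026 \sqrt{17}}{1108690141} \approx -0.34585$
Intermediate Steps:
$I{\left(R,m \right)} = 13$ ($I{\left(R,m \right)} = 3 + 10 = 13$)
$u{\left(r \right)} = 2 \sqrt{17}$ ($u{\left(r \right)} = \sqrt{13 + 55} = \sqrt{68} = 2 \sqrt{17}$)
$\frac{30721 - 19208}{-33297 + u{\left(25 \right)}} = \frac{30721 - 19208}{-33297 + 2 \sqrt{17}} = \frac{11513}{-33297 + 2 \sqrt{17}}$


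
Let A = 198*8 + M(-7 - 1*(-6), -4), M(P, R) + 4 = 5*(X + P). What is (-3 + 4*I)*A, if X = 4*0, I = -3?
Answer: -23625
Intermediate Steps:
X = 0
M(P, R) = -4 + 5*P (M(P, R) = -4 + 5*(0 + P) = -4 + 5*P)
A = 1575 (A = 198*8 + (-4 + 5*(-7 - 1*(-6))) = 1584 + (-4 + 5*(-7 + 6)) = 1584 + (-4 + 5*(-1)) = 1584 + (-4 - 5) = 1584 - 9 = 1575)
(-3 + 4*I)*A = (-3 + 4*(-3))*1575 = (-3 - 12)*1575 = -15*1575 = -23625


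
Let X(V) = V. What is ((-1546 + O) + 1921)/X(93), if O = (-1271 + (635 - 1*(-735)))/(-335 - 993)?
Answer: 165967/41168 ≈ 4.0315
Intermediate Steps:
O = -99/1328 (O = (-1271 + (635 + 735))/(-1328) = (-1271 + 1370)*(-1/1328) = 99*(-1/1328) = -99/1328 ≈ -0.074548)
((-1546 + O) + 1921)/X(93) = ((-1546 - 99/1328) + 1921)/93 = (-2053187/1328 + 1921)*(1/93) = (497901/1328)*(1/93) = 165967/41168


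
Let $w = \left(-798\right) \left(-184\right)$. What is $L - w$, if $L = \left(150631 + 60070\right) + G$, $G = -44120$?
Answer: $19749$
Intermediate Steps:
$w = 146832$
$L = 166581$ ($L = \left(150631 + 60070\right) - 44120 = 210701 - 44120 = 166581$)
$L - w = 166581 - 146832 = 19749$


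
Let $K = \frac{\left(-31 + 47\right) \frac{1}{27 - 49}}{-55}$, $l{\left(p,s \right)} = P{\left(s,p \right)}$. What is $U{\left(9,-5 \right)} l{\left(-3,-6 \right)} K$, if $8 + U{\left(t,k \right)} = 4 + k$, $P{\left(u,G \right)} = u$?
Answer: $\frac{432}{605} \approx 0.71405$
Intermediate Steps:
$l{\left(p,s \right)} = s$
$U{\left(t,k \right)} = -4 + k$ ($U{\left(t,k \right)} = -8 + \left(4 + k\right) = -4 + k$)
$K = \frac{8}{605}$ ($K = \frac{16}{-22} \left(- \frac{1}{55}\right) = 16 \left(- \frac{1}{22}\right) \left(- \frac{1}{55}\right) = \left(- \frac{8}{11}\right) \left(- \frac{1}{55}\right) = \frac{8}{605} \approx 0.013223$)
$U{\left(9,-5 \right)} l{\left(-3,-6 \right)} K = \left(-4 - 5\right) \left(-6\right) \frac{8}{605} = \left(-9\right) \left(-6\right) \frac{8}{605} = 54 \cdot \frac{8}{605} = \frac{432}{605}$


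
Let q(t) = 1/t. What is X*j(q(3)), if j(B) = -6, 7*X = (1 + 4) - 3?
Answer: -12/7 ≈ -1.7143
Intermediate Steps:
X = 2/7 (X = ((1 + 4) - 3)/7 = (5 - 3)/7 = (1/7)*2 = 2/7 ≈ 0.28571)
X*j(q(3)) = (2/7)*(-6) = -12/7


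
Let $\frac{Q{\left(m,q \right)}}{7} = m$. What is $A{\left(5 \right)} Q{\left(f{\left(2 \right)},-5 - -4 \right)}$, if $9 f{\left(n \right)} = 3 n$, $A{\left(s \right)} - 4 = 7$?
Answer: $\frac{154}{3} \approx 51.333$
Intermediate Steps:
$A{\left(s \right)} = 11$ ($A{\left(s \right)} = 4 + 7 = 11$)
$f{\left(n \right)} = \frac{n}{3}$ ($f{\left(n \right)} = \frac{3 n}{9} = \frac{n}{3}$)
$Q{\left(m,q \right)} = 7 m$
$A{\left(5 \right)} Q{\left(f{\left(2 \right)},-5 - -4 \right)} = 11 \cdot 7 \cdot \frac{1}{3} \cdot 2 = 11 \cdot 7 \cdot \frac{2}{3} = 11 \cdot \frac{14}{3} = \frac{154}{3}$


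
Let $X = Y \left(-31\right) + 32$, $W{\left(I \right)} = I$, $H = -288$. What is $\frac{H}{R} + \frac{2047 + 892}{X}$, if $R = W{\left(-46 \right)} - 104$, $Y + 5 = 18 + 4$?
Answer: $- \frac{9943}{2475} \approx -4.0174$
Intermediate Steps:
$Y = 17$ ($Y = -5 + \left(18 + 4\right) = -5 + 22 = 17$)
$X = -495$ ($X = 17 \left(-31\right) + 32 = -527 + 32 = -495$)
$R = -150$ ($R = -46 - 104 = -150$)
$\frac{H}{R} + \frac{2047 + 892}{X} = - \frac{288}{-150} + \frac{2047 + 892}{-495} = \left(-288\right) \left(- \frac{1}{150}\right) + 2939 \left(- \frac{1}{495}\right) = \frac{48}{25} - \frac{2939}{495} = - \frac{9943}{2475}$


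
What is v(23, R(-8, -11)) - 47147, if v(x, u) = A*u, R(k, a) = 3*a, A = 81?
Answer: -49820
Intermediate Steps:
v(x, u) = 81*u
v(23, R(-8, -11)) - 47147 = 81*(3*(-11)) - 47147 = 81*(-33) - 47147 = -2673 - 47147 = -49820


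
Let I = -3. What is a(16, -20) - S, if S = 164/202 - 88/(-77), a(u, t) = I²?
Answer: 4981/707 ≈ 7.0453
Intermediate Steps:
a(u, t) = 9 (a(u, t) = (-3)² = 9)
S = 1382/707 (S = 164*(1/202) - 88*(-1/77) = 82/101 + 8/7 = 1382/707 ≈ 1.9547)
a(16, -20) - S = 9 - 1*1382/707 = 9 - 1382/707 = 4981/707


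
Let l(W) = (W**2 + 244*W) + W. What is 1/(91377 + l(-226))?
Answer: 1/87083 ≈ 1.1483e-5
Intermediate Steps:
l(W) = W**2 + 245*W
1/(91377 + l(-226)) = 1/(91377 - 226*(245 - 226)) = 1/(91377 - 226*19) = 1/(91377 - 4294) = 1/87083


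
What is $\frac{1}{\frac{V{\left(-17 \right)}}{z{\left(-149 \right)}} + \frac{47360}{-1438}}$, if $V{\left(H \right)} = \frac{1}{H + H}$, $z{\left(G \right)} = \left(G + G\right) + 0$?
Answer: $- \frac{7284908}{239925041} \approx -0.030363$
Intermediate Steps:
$z{\left(G \right)} = 2 G$ ($z{\left(G \right)} = 2 G + 0 = 2 G$)
$V{\left(H \right)} = \frac{1}{2 H}$
$\frac{1}{\frac{V{\left(-17 \right)}}{z{\left(-149 \right)}} + \frac{47360}{-1438}} = \frac{1}{\frac{\frac{1}{2} \frac{1}{-17}}{2 \left(-149\right)} + \frac{47360}{-1438}} = \frac{1}{\frac{\frac{1}{2} \left(- \frac{1}{17}\right)}{-298} + 47360 \left(- \frac{1}{1438}\right)} = \frac{1}{\left(- \frac{1}{34}\right) \left(- \frac{1}{298}\right) - \frac{23680}{719}} = \frac{1}{\frac{1}{10132} - \frac{23680}{719}} = \frac{1}{- \frac{239925041}{7284908}} = - \frac{7284908}{239925041}$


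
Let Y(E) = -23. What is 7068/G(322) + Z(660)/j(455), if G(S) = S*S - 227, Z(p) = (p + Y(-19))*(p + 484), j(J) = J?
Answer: 828518996/517285 ≈ 1601.7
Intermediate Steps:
Z(p) = (-23 + p)*(484 + p) (Z(p) = (p - 23)*(p + 484) = (-23 + p)*(484 + p))
G(S) = -227 + S² (G(S) = S² - 227 = -227 + S²)
7068/G(322) + Z(660)/j(455) = 7068/(-227 + 322²) + (-11132 + 660² + 461*660)/455 = 7068/(-227 + 103684) + (-11132 + 435600 + 304260)*(1/455) = 7068/103457 + 728728*(1/455) = 7068*(1/103457) + 8008/5 = 7068/103457 + 8008/5 = 828518996/517285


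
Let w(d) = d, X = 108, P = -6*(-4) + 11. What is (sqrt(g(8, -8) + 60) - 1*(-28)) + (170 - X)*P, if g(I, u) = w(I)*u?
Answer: 2198 + 2*I ≈ 2198.0 + 2.0*I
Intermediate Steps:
P = 35 (P = 24 + 11 = 35)
g(I, u) = I*u
(sqrt(g(8, -8) + 60) - 1*(-28)) + (170 - X)*P = (sqrt(8*(-8) + 60) - 1*(-28)) + (170 - 1*108)*35 = (sqrt(-64 + 60) + 28) + (170 - 108)*35 = (sqrt(-4) + 28) + 62*35 = (2*I + 28) + 2170 = (28 + 2*I) + 2170 = 2198 + 2*I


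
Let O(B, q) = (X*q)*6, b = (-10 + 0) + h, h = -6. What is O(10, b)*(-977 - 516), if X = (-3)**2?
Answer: 1289952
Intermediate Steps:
X = 9
b = -16 (b = (-10 + 0) - 6 = -10 - 6 = -16)
O(B, q) = 54*q (O(B, q) = (9*q)*6 = 54*q)
O(10, b)*(-977 - 516) = (54*(-16))*(-977 - 516) = -864*(-1493) = 1289952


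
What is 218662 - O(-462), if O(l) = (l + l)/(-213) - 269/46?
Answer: 714155023/3266 ≈ 2.1866e+5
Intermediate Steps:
O(l) = -269/46 - 2*l/213 (O(l) = (2*l)*(-1/213) - 269*1/46 = -2*l/213 - 269/46 = -269/46 - 2*l/213)
218662 - O(-462) = 218662 - (-269/46 - 2/213*(-462)) = 218662 - (-269/46 + 308/71) = 218662 - 1*(-4931/3266) = 218662 + 4931/3266 = 714155023/3266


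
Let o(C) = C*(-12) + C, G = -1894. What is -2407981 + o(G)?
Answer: -2387147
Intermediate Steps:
o(C) = -11*C (o(C) = -12*C + C = -11*C)
-2407981 + o(G) = -2407981 - 11*(-1894) = -2407981 + 20834 = -2387147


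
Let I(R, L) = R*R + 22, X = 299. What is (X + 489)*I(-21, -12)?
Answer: 364844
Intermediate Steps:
I(R, L) = 22 + R² (I(R, L) = R² + 22 = 22 + R²)
(X + 489)*I(-21, -12) = (299 + 489)*(22 + (-21)²) = 788*(22 + 441) = 788*463 = 364844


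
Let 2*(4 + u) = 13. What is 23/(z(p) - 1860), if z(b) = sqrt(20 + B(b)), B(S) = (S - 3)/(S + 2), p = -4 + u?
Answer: -42780/3459589 - 23*sqrt(11)/3459589 ≈ -0.012388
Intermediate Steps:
u = 5/2 (u = -4 + (1/2)*13 = -4 + 13/2 = 5/2 ≈ 2.5000)
p = -3/2 (p = -4 + 5/2 = -3/2 ≈ -1.5000)
B(S) = (-3 + S)/(2 + S)
z(b) = sqrt(20 + (-3 + b)/(2 + b))
23/(z(p) - 1860) = 23/(sqrt((37 + 21*(-3/2))/(2 - 3/2)) - 1860) = 23/(sqrt((37 - 63/2)/(1/2)) - 1860) = 23/(sqrt(2*(11/2)) - 1860) = 23/(sqrt(11) - 1860) = 23/(-1860 + sqrt(11))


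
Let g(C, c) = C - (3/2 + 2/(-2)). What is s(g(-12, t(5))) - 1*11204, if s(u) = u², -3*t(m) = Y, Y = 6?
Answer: -44191/4 ≈ -11048.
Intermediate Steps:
t(m) = -2 (t(m) = -⅓*6 = -2)
g(C, c) = -½ + C (g(C, c) = C - (3*(½) + 2*(-½)) = C - (3/2 - 1) = C - 1*½ = C - ½ = -½ + C)
s(g(-12, t(5))) - 1*11204 = (-½ - 12)² - 1*11204 = (-25/2)² - 11204 = 625/4 - 11204 = -44191/4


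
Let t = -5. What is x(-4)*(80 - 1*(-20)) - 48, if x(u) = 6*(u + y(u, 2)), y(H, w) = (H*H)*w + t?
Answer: 13752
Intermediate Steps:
y(H, w) = -5 + w*H² (y(H, w) = (H*H)*w - 5 = H²*w - 5 = w*H² - 5 = -5 + w*H²)
x(u) = -30 + 6*u + 12*u² (x(u) = 6*(u + (-5 + 2*u²)) = 6*(-5 + u + 2*u²) = -30 + 6*u + 12*u²)
x(-4)*(80 - 1*(-20)) - 48 = (-30 + 6*(-4) + 12*(-4)²)*(80 - 1*(-20)) - 48 = (-30 - 24 + 12*16)*(80 + 20) - 48 = (-30 - 24 + 192)*100 - 48 = 138*100 - 48 = 13800 - 48 = 13752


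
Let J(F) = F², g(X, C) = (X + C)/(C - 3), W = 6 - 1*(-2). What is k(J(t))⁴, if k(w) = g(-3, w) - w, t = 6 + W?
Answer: 1445900625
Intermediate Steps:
W = 8 (W = 6 + 2 = 8)
g(X, C) = (C + X)/(-3 + C)
t = 14 (t = 6 + 8 = 14)
k(w) = 1 - w (k(w) = (w - 3)/(-3 + w) - w = (-3 + w)/(-3 + w) - w = 1 - w)
k(J(t))⁴ = (1 - 1*14²)⁴ = (1 - 1*196)⁴ = (1 - 196)⁴ = (-195)⁴ = 1445900625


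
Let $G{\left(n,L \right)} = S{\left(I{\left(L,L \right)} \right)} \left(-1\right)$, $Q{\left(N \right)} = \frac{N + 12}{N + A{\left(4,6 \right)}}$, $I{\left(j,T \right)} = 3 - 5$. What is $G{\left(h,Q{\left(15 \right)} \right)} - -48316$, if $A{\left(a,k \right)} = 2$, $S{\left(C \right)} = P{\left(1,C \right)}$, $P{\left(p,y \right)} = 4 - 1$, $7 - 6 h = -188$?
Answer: $48313$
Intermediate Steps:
$h = \frac{65}{2}$ ($h = \frac{7}{6} - - \frac{94}{3} = \frac{7}{6} + \frac{94}{3} = \frac{65}{2} \approx 32.5$)
$P{\left(p,y \right)} = 3$ ($P{\left(p,y \right)} = 4 - 1 = 3$)
$I{\left(j,T \right)} = -2$ ($I{\left(j,T \right)} = 3 - 5 = -2$)
$S{\left(C \right)} = 3$
$Q{\left(N \right)} = \frac{12 + N}{2 + N}$ ($Q{\left(N \right)} = \frac{N + 12}{N + 2} = \frac{12 + N}{2 + N}$)
$G{\left(n,L \right)} = -3$ ($G{\left(n,L \right)} = 3 \left(-1\right) = -3$)
$G{\left(h,Q{\left(15 \right)} \right)} - -48316 = -3 - -48316 = -3 + 48316 = 48313$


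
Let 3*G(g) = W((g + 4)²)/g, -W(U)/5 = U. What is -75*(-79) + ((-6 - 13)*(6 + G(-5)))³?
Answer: -46885906/27 ≈ -1.7365e+6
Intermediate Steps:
W(U) = -5*U
G(g) = -5*(4 + g)²/(3*g) (G(g) = ((-5*(g + 4)²)/g)/3 = ((-5*(4 + g)²)/g)/3 = (-5*(4 + g)²/g)/3 = -5*(4 + g)²/(3*g))
-75*(-79) + ((-6 - 13)*(6 + G(-5)))³ = -75*(-79) + ((-6 - 13)*(6 - 5/3*(4 - 5)²/(-5)))³ = 5925 + (-19*(6 - 5/3*(-⅕)*(-1)²))³ = 5925 + (-19*(6 - 5/3*(-⅕)*1))³ = 5925 + (-19*(6 + ⅓))³ = 5925 + (-19*19/3)³ = 5925 + (-361/3)³ = 5925 - 47045881/27 = -46885906/27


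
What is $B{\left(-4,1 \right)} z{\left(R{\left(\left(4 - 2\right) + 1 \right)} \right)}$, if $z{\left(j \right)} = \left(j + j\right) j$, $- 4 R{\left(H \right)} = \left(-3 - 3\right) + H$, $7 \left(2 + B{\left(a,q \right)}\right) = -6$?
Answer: $- \frac{45}{14} \approx -3.2143$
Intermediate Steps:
$B{\left(a,q \right)} = - \frac{20}{7}$ ($B{\left(a,q \right)} = -2 + \frac{1}{7} \left(-6\right) = -2 - \frac{6}{7} = - \frac{20}{7}$)
$R{\left(H \right)} = \frac{3}{2} - \frac{H}{4}$ ($R{\left(H \right)} = - \frac{\left(-3 - 3\right) + H}{4} = - \frac{-6 + H}{4} = \frac{3}{2} - \frac{H}{4}$)
$z{\left(j \right)} = 2 j^{2}$ ($z{\left(j \right)} = 2 j j = 2 j^{2}$)
$B{\left(-4,1 \right)} z{\left(R{\left(\left(4 - 2\right) + 1 \right)} \right)} = - \frac{20 \cdot 2 \left(\frac{3}{2} - \frac{\left(4 - 2\right) + 1}{4}\right)^{2}}{7} = - \frac{20 \cdot 2 \left(\frac{3}{2} - \frac{2 + 1}{4}\right)^{2}}{7} = - \frac{20 \cdot 2 \left(\frac{3}{2} - \frac{3}{4}\right)^{2}}{7} = - \frac{20 \cdot 2 \left(\frac{3}{4}\right)^{2}}{7} = - \frac{20 \cdot 2 \cdot \frac{9}{16}}{7} = \left(- \frac{20}{7}\right) \frac{9}{8} = - \frac{45}{14}$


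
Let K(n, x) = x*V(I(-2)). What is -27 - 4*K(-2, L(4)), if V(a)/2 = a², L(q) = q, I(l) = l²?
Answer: -539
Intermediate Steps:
V(a) = 2*a²
K(n, x) = 32*x (K(n, x) = x*(2*((-2)²)²) = x*(2*4²) = x*(2*16) = x*32 = 32*x)
-27 - 4*K(-2, L(4)) = -27 - 128*4 = -27 - 4*128 = -27 - 512 = -539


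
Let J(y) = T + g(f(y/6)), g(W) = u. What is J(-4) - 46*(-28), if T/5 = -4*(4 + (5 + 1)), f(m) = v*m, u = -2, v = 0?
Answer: 1086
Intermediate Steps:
f(m) = 0 (f(m) = 0*m = 0)
g(W) = -2
T = -200 (T = 5*(-4*(4 + (5 + 1))) = 5*(-4*(4 + 6)) = 5*(-4*10) = 5*(-40) = -200)
J(y) = -202 (J(y) = -200 - 2 = -202)
J(-4) - 46*(-28) = -202 - 46*(-28) = -202 + 1288 = 1086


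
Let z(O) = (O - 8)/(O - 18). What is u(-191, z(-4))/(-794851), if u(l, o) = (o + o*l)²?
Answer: -1299600/96176971 ≈ -0.013513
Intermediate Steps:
z(O) = (-8 + O)/(-18 + O)
u(l, o) = (o + l*o)²
u(-191, z(-4))/(-794851) = (((-8 - 4)/(-18 - 4))²*(1 - 191)²)/(-794851) = ((-12/(-22))²*(-190)²)*(-1/794851) = ((-1/22*(-12))²*36100)*(-1/794851) = ((6/11)²*36100)*(-1/794851) = ((36/121)*36100)*(-1/794851) = (1299600/121)*(-1/794851) = -1299600/96176971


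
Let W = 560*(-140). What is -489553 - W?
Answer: -411153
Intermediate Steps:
W = -78400
-489553 - W = -489553 - 1*(-78400) = -489553 + 78400 = -411153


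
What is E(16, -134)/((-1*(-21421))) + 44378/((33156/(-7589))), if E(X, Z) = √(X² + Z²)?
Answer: -168392321/16578 + 2*√4553/21421 ≈ -10158.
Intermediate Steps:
E(16, -134)/((-1*(-21421))) + 44378/((33156/(-7589))) = √(16² + (-134)²)/((-1*(-21421))) + 44378/((33156/(-7589))) = √(256 + 17956)/21421 + 44378/((33156*(-1/7589))) = √18212*(1/21421) + 44378/(-33156/7589) = (2*√4553)*(1/21421) + 44378*(-7589/33156) = 2*√4553/21421 - 168392321/16578 = -168392321/16578 + 2*√4553/21421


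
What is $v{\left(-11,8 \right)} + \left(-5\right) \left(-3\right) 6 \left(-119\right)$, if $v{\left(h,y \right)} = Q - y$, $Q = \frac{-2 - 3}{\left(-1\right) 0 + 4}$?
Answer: $- \frac{42877}{4} \approx -10719.0$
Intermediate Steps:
$Q = - \frac{5}{4}$ ($Q = - \frac{5}{0 + 4} = - \frac{5}{4} \approx -1.25$)
$v{\left(h,y \right)} = - \frac{5}{4} - y$
$v{\left(-11,8 \right)} + \left(-5\right) \left(-3\right) 6 \left(-119\right) = \left(- \frac{5}{4} - 8\right) + \left(-5\right) \left(-3\right) 6 \left(-119\right) = \left(- \frac{5}{4} - 8\right) + 15 \cdot 6 \left(-119\right) = - \frac{37}{4} + 90 \left(-119\right) = - \frac{37}{4} - 10710 = - \frac{42877}{4}$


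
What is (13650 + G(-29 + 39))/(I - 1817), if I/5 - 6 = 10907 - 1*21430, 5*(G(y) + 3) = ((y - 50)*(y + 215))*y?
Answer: 1451/18134 ≈ 0.080015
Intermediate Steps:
G(y) = -3 + y*(-50 + y)*(215 + y)/5 (G(y) = -3 + (((y - 50)*(y + 215))*y)/5 = -3 + (((-50 + y)*(215 + y))*y)/5 = -3 + (y*(-50 + y)*(215 + y))/5 = -3 + y*(-50 + y)*(215 + y)/5)
I = -52585 (I = 30 + 5*(10907 - 1*21430) = 30 + 5*(10907 - 21430) = 30 + 5*(-10523) = 30 - 52615 = -52585)
(13650 + G(-29 + 39))/(I - 1817) = (13650 + (-3 - 2150*(-29 + 39) + 33*(-29 + 39)² + (-29 + 39)³/5))/(-52585 - 1817) = (13650 + (-3 - 2150*10 + 33*10² + (⅕)*10³))/(-54402) = (13650 + (-3 - 21500 + 33*100 + (⅕)*1000))*(-1/54402) = (13650 + (-3 - 21500 + 3300 + 200))*(-1/54402) = (13650 - 18003)*(-1/54402) = -4353*(-1/54402) = 1451/18134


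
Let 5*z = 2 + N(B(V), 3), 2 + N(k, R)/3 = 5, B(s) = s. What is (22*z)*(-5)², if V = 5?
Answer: 1210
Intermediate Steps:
N(k, R) = 9 (N(k, R) = -6 + 3*5 = -6 + 15 = 9)
z = 11/5 (z = (2 + 9)/5 = (⅕)*11 = 11/5 ≈ 2.2000)
(22*z)*(-5)² = (22*(11/5))*(-5)² = (242/5)*25 = 1210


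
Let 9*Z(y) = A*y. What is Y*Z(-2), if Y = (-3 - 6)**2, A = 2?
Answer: -36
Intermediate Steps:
Z(y) = 2*y/9 (Z(y) = (2*y)/9 = 2*y/9)
Y = 81 (Y = (-9)**2 = 81)
Y*Z(-2) = 81*((2/9)*(-2)) = 81*(-4/9) = -36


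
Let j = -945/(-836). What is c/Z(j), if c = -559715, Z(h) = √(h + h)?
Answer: -111943*√43890/63 ≈ -3.7225e+5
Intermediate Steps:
j = 945/836 (j = -945*(-1/836) = 945/836 ≈ 1.1304)
Z(h) = √2*√h (Z(h) = √(2*h) = √2*√h)
c/Z(j) = -559715*√43890/315 = -111943*√43890/63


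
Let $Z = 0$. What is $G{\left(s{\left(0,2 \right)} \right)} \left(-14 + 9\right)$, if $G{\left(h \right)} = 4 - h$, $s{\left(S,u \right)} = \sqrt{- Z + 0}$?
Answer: $-20$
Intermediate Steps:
$s{\left(S,u \right)} = 0$ ($s{\left(S,u \right)} = \sqrt{\left(-1\right) 0 + 0} = \sqrt{0 + 0} = \sqrt{0} = 0$)
$G{\left(s{\left(0,2 \right)} \right)} \left(-14 + 9\right) = \left(4 - 0\right) \left(-14 + 9\right) = \left(4 + 0\right) \left(-5\right) = 4 \left(-5\right) = -20$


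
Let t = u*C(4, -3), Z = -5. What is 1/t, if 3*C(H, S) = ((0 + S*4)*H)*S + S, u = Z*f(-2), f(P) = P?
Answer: 1/470 ≈ 0.0021277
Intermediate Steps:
u = 10 (u = -5*(-2) = 10)
C(H, S) = S/3 + 4*H*S**2/3 (C(H, S) = (((0 + S*4)*H)*S + S)/3 = (((0 + 4*S)*H)*S + S)/3 = (((4*S)*H)*S + S)/3 = ((4*H*S)*S + S)/3 = (4*H*S**2 + S)/3 = (S + 4*H*S**2)/3 = S/3 + 4*H*S**2/3)
t = 470 (t = 10*((1/3)*(-3)*(1 + 4*4*(-3))) = 10*((1/3)*(-3)*(1 - 48)) = 10*((1/3)*(-3)*(-47)) = 10*47 = 470)
1/t = 1/470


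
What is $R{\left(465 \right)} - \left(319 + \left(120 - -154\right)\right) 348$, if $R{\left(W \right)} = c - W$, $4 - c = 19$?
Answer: $-206844$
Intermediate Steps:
$c = -15$ ($c = 4 - 19 = -15$)
$R{\left(W \right)} = -15 - W$
$R{\left(465 \right)} - \left(319 + \left(120 - -154\right)\right) 348 = \left(-15 - 465\right) - \left(319 + \left(120 - -154\right)\right) 348 = \left(-15 - 465\right) - \left(319 + \left(120 + 154\right)\right) 348 = -480 - \left(319 + 274\right) 348 = -480 - 593 \cdot 348 = -480 - 206364 = -206844$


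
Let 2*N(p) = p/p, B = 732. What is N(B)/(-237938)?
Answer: -1/475876 ≈ -2.1014e-6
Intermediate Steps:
N(p) = ½ (N(p) = (p/p)/2 = (½)*1 = ½)
N(B)/(-237938) = (½)/(-237938) = (½)*(-1/237938) = -1/475876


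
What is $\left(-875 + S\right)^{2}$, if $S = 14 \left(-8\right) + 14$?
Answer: $946729$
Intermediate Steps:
$S = -98$ ($S = -112 + 14 = -98$)
$\left(-875 + S\right)^{2} = \left(-875 - 98\right)^{2} = \left(-973\right)^{2} = 946729$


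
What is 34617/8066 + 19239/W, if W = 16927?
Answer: 741143733/136533182 ≈ 5.4283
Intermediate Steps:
34617/8066 + 19239/W = 34617/8066 + 19239/16927 = 741143733/136533182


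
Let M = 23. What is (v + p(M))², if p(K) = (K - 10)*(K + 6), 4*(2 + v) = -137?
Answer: 1857769/16 ≈ 1.1611e+5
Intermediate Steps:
v = -145/4 (v = -2 + (¼)*(-137) = -2 - 137/4 = -145/4 ≈ -36.250)
p(K) = (-10 + K)*(6 + K)
(v + p(M))² = (-145/4 + (-60 + 23² - 4*23))² = (-145/4 + (-60 + 529 - 92))² = (-145/4 + 377)² = (1363/4)² = 1857769/16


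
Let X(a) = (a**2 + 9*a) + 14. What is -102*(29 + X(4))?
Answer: -9690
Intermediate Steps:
X(a) = 14 + a**2 + 9*a
-102*(29 + X(4)) = -102*(29 + (14 + 4**2 + 9*4)) = -102*(29 + (14 + 16 + 36)) = -102*(29 + 66) = -102*95 = -9690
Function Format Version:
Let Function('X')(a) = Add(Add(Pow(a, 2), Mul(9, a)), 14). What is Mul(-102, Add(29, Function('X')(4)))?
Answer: -9690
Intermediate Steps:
Function('X')(a) = Add(14, Pow(a, 2), Mul(9, a))
Mul(-102, Add(29, Function('X')(4))) = Mul(-102, Add(29, Add(14, Pow(4, 2), Mul(9, 4)))) = Mul(-102, Add(29, Add(14, 16, 36))) = Mul(-102, Add(29, 66)) = Mul(-102, 95) = -9690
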